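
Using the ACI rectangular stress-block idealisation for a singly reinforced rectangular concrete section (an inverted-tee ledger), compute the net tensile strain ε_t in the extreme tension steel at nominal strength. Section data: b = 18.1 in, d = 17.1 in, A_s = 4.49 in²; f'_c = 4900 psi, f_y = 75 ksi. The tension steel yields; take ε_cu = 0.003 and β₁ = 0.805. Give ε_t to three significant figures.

ε_t ≈ 0.00624

a = A_s f_y/(0.85 f'_c b) = 4.467 in.
β₁ = 0.805, so c = a/β₁ = 4.467/0.805 = 5.549 in.
From the linear strain diagram with ε_cu = 0.003: ε_t = 0.003 (d − c)/c = 0.003 × (17.1 − 5.549)/5.549 = 0.00624.
Since ε_t ≥ 0.005, the section is tension-controlled.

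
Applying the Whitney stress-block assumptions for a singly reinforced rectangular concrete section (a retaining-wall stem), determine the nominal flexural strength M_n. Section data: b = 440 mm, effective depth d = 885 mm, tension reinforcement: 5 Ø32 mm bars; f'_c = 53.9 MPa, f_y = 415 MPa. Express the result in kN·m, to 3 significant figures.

A_s = 5 × 804 = 4020 mm².
T = A_s f_y = 4020 × 415 = 1668300 N = 1668.3 kN.
From C = T: a = T/(0.85 f'_c b) = 1668300/(0.85 × 53.9 × 440) = 82.76 mm.
M_n = T(d − a/2) = 1668.3 kN × (885 − 41.38) mm = 1407.41 kN·m.

M_n ≈ 1410 kN·m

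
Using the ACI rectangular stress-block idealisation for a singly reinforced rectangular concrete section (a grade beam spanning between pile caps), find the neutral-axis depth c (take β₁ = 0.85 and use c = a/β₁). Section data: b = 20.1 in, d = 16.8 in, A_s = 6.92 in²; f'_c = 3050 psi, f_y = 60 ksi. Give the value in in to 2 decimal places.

c ≈ 9.37 in

T = A_s f_y = 6.92 × 60 = 415.2 kips.
a = T/(0.85 f'_c b) = 415.2/(0.85 × 3.05 × 20.1) = 7.9679 in.
With β₁ = 0.85, c = a/β₁ = 7.9679/0.85 = 9.37 in.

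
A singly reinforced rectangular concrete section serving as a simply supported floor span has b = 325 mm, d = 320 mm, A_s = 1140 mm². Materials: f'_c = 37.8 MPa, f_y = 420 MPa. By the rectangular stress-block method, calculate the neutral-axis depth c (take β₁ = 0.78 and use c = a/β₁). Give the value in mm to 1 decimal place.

T = A_s f_y = 1140 × 420 = 478800 N = 478.8 kN.
Setting C = 0.85 f'_c a b equal to T: a = 478800/(0.85 × 37.8 × 325) = 45.852 mm.
With β₁ = 0.78, c = a/β₁ = 45.852/0.78 = 58.8 mm.

c ≈ 58.8 mm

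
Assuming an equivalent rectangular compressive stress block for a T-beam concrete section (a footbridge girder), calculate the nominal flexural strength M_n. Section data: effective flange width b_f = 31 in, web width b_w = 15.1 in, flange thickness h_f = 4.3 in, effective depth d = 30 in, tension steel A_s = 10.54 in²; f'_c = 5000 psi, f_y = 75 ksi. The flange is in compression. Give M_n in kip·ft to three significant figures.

M_n ≈ 1760 kip·ft

Tension: T = A_s f_y = 10.54 × 75 = 790.5 kips.
Try a within the flange: a = T/(0.85 f'_c b_f) = 790.5/(0.85 × 5 × 31) = 6.000 in.
a = 6.000 > h_f = 4.3 in: the block extends into the web. Split into flange-overhang and web parts.
C_f = 0.85 f'_c (b_f − b_w) h_f = 0.85 × 5 × (31 − 15.1) × 4.3 = 290.6 kips.
Remaining web compression depth: a_w = (T − C_f)/(0.85 f'_c b_w) = (790.5 − 290.6)/(0.85 × 5 × 15.1) = 7.790 in.
M_n = C_f(d − h_f/2) + (T − C_f)(d − a_w/2) = 290.6 × (30 − 2.15) + 499.9 × (30 − 3.895) = 8093.2 + 13049.9 = 21143.1 kip·in.
M_n = 21143.1/12 = 1761.93 kip·ft.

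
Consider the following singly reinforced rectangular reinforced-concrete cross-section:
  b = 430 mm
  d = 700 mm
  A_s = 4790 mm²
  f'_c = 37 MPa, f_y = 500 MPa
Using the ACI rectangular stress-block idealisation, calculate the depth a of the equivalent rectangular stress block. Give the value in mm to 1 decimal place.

a ≈ 177.1 mm

T = A_s f_y = 4790 × 500 = 2395000 N = 2395 kN.
Setting C = 0.85 f'_c a b equal to T: a = 2395000/(0.85 × 37 × 430) = 177.1 mm.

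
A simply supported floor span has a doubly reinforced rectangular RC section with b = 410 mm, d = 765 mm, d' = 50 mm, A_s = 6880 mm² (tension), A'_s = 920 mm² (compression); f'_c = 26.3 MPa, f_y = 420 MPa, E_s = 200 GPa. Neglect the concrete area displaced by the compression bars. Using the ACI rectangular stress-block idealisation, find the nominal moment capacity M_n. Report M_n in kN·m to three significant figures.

M_n ≈ 1850 kN·m

Assume both tension and compression steel yield.
Net tension couple steel: A_s − A'_s = 5960 mm².
a = (A_s − A'_s) f_y / (0.85 f'_c b) = 2503200/(0.85 × 26.3 × 410) = 273.11 mm.
c = a/β₁ = 273.11/0.85 = 321.31 mm; ε'_s = 0.003(c − d')/c = 0.0025 ≥ f_y/E_s = 0.0021, so compression steel does yield.
M_n = (A_s − A'_s) f_y (d − a/2) + A'_s f_y (d − d') = [2503200 × (765 − 136.555) + 386400 × (765 − 50)] × 10⁻⁶ = 1573.12 + 276.28 = 1849.40 kN·m.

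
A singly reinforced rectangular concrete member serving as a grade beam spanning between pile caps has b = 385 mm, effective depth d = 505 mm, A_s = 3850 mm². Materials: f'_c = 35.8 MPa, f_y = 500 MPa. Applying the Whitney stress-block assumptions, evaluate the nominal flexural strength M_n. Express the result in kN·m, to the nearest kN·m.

M_n ≈ 814 kN·m

T = A_s f_y = 3850 × 500 = 1925000 N = 1925 kN.
From C = T: a = T/(0.85 f'_c b) = 1925000/(0.85 × 35.8 × 385) = 164.31 mm.
M_n = T(d − a/2) = 1925 kN × (505 − 82.155) mm = 813.98 kN·m.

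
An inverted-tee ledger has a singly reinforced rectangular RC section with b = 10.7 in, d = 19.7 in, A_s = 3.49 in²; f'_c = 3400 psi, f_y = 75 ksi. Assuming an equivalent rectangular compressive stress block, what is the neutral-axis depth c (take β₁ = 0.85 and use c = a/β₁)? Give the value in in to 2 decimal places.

c ≈ 9.96 in

T = A_s f_y = 3.49 × 75 = 261.75 kips.
a = T/(0.85 f'_c b) = 261.75/(0.85 × 3.4 × 10.7) = 8.4646 in.
With β₁ = 0.85, c = a/β₁ = 8.4646/0.85 = 9.96 in.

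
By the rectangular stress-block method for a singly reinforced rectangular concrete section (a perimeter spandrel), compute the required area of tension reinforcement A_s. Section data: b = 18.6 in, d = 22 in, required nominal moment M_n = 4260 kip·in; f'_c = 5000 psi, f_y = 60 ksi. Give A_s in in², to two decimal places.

A_s ≈ 3.43 in²

From M_n = 0.85 f'_c a b (d − a/2):
a = d − √(d² − 2M_n/(0.85 f'_c b)) = 22 − √(22² − 2 × 4260/(0.85 × 5 × 18.6)) = 2.604 in.
A_s = 0.85 f'_c a b / f_y = 0.85 × 5 × 2.604 × 18.6 / 60 = 3.431 in².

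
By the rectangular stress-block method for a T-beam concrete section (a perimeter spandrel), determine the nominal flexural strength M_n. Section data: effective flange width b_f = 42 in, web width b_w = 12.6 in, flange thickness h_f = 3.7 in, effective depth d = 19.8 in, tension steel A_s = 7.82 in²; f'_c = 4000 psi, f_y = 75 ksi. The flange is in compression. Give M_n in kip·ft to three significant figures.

Tension: T = A_s f_y = 7.82 × 75 = 586.5 kips.
Try a within the flange: a = T/(0.85 f'_c b_f) = 586.5/(0.85 × 4 × 42) = 4.107 in.
a = 4.107 > h_f = 3.7 in: the block extends into the web. Split into flange-overhang and web parts.
C_f = 0.85 f'_c (b_f − b_w) h_f = 0.85 × 4 × (42 − 12.6) × 3.7 = 369.9 kips.
Remaining web compression depth: a_w = (T − C_f)/(0.85 f'_c b_w) = (586.5 − 369.9)/(0.85 × 4 × 12.6) = 5.056 in.
M_n = C_f(d − h_f/2) + (T − C_f)(d − a_w/2) = 369.9 × (19.8 − 1.85) + 216.6 × (19.8 − 2.528) = 6639.7 + 3741.1 = 10380.8 kip·in.
M_n = 10380.8/12 = 865.07 kip·ft.

M_n ≈ 865 kip·ft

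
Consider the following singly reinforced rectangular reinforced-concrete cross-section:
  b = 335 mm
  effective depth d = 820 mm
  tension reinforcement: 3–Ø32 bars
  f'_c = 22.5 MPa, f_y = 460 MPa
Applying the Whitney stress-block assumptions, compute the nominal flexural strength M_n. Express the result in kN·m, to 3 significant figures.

M_n ≈ 814 kN·m

A_s = 3 × 804 = 2412 mm².
T = A_s f_y = 2412 × 460 = 1109520 N = 1109.52 kN.
From C = T: a = T/(0.85 f'_c b) = 1109520/(0.85 × 22.5 × 335) = 173.18 mm.
M_n = T(d − a/2) = 1109.52 kN × (820 − 86.59) mm = 813.73 kN·m.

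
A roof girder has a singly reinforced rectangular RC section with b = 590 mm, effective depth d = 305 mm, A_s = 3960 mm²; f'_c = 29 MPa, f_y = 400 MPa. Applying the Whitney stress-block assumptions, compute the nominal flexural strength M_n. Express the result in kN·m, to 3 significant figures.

M_n ≈ 397 kN·m

T = A_s f_y = 3960 × 400 = 1584000 N = 1584 kN.
From C = T: a = T/(0.85 f'_c b) = 1584000/(0.85 × 29 × 590) = 108.91 mm.
M_n = T(d − a/2) = 1584 kN × (305 − 54.455) mm = 396.86 kN·m.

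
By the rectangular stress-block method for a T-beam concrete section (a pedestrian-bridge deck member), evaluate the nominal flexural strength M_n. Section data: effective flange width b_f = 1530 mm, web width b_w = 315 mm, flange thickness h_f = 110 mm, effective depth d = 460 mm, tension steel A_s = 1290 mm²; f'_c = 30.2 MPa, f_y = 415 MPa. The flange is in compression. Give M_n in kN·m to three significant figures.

M_n ≈ 243 kN·m

Tension: T = A_s f_y = 1290 × 415 = 535350 N.
Try a within the flange: a = T/(0.85 f'_c b_f) = 535350/(0.85 × 30.2 × 1530) = 13.63 mm.
Since a = 13.63 ≤ h_f = 110 mm, the stress block lies entirely in the flange; analyse as a rectangular beam of width b_f.
M_n = T(d − a/2) = 535350 × (460 − 6.815) = 242.61 × 10⁶ N·mm.
M_n = 242.61 kN·m.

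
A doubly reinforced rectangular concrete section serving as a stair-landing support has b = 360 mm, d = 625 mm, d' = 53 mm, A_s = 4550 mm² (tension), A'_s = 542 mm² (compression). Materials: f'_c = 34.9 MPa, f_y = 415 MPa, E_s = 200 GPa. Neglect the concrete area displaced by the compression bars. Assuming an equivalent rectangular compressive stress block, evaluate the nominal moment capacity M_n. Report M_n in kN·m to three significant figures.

Assume both tension and compression steel yield.
Net tension couple steel: A_s − A'_s = 4008 mm².
a = (A_s − A'_s) f_y / (0.85 f'_c b) = 1663320/(0.85 × 34.9 × 360) = 155.75 mm.
c = a/β₁ = 155.75/0.801 = 194.44 mm; ε'_s = 0.003(c − d')/c = 0.0022 ≥ f_y/E_s = 0.0021, so compression steel does yield.
M_n = (A_s − A'_s) f_y (d − a/2) + A'_s f_y (d − d') = [1663320 × (625 − 77.875) + 224930 × (625 − 53)] × 10⁻⁶ = 910.04 + 128.66 = 1038.70 kN·m.

M_n ≈ 1040 kN·m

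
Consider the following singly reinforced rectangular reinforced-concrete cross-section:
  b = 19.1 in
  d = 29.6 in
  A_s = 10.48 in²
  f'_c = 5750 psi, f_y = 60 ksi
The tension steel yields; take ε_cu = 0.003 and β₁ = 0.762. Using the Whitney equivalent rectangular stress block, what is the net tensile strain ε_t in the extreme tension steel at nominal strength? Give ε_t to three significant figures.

ε_t ≈ 0.00705

a = A_s f_y/(0.85 f'_c b) = 6.736 in.
β₁ = 0.762, so c = a/β₁ = 6.736/0.762 = 8.840 in.
From the linear strain diagram with ε_cu = 0.003: ε_t = 0.003 (d − c)/c = 0.003 × (29.6 − 8.840)/8.840 = 0.00705.
Since ε_t ≥ 0.005, the section is tension-controlled.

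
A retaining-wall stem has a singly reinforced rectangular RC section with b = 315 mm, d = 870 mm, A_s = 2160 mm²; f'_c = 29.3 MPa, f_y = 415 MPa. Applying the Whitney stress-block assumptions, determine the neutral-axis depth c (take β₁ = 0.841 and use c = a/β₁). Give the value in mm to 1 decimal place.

c ≈ 135.9 mm

T = A_s f_y = 2160 × 415 = 896400 N = 896.4 kN.
Setting C = 0.85 f'_c a b equal to T: a = 896400/(0.85 × 29.3 × 315) = 114.263 mm.
With β₁ = 0.841, c = a/β₁ = 114.263/0.841 = 135.9 mm.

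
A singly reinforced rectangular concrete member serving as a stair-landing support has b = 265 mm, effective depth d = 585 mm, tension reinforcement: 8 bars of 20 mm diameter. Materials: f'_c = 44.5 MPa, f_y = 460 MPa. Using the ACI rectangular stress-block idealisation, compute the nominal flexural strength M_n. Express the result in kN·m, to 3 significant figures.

M_n ≈ 609 kN·m

A_s = 8 × 314 = 2512 mm².
T = A_s f_y = 2512 × 460 = 1155520 N = 1155.52 kN.
From C = T: a = T/(0.85 f'_c b) = 1155520/(0.85 × 44.5 × 265) = 115.28 mm.
M_n = T(d − a/2) = 1155.52 kN × (585 − 57.64) mm = 609.38 kN·m.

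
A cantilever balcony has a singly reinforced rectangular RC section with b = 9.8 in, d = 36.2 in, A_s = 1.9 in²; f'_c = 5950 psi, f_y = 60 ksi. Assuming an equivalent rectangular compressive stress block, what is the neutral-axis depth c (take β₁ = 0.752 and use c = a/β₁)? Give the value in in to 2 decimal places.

T = A_s f_y = 1.9 × 60 = 114 kips.
a = T/(0.85 f'_c b) = 114/(0.85 × 5.95 × 9.8) = 2.3001 in.
With β₁ = 0.752, c = a/β₁ = 2.3001/0.752 = 3.06 in.

c ≈ 3.06 in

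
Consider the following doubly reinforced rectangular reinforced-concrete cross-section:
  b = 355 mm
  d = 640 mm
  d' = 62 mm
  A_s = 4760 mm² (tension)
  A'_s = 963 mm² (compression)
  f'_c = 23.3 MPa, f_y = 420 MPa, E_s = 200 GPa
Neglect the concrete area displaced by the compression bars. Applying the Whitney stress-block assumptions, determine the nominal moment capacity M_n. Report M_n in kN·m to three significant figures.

Assume both tension and compression steel yield.
Net tension couple steel: A_s − A'_s = 3797 mm².
a = (A_s − A'_s) f_y / (0.85 f'_c b) = 1594740/(0.85 × 23.3 × 355) = 226.82 mm.
c = a/β₁ = 226.82/0.85 = 266.85 mm; ε'_s = 0.003(c − d')/c = 0.0023 ≥ f_y/E_s = 0.0021, so compression steel does yield.
M_n = (A_s − A'_s) f_y (d − a/2) + A'_s f_y (d − d') = [1594740 × (640 − 113.41) + 404460 × (640 − 62)] × 10⁻⁶ = 839.77 + 233.78 = 1073.55 kN·m.

M_n ≈ 1070 kN·m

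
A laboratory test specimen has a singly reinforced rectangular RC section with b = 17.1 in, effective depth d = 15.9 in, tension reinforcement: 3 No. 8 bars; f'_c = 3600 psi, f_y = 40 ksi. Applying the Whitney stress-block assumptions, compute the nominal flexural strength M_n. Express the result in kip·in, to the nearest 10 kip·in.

M_n ≈ 1420 kip·in

A_s = 3 × 0.79 = 2.37 in².
T = A_s f_y = 2.37 × 40 = 94.8 kips.
a = T/(0.85 f'_c b) = 94.8/(0.85 × 3.6 × 17.1) = 1.812 in.
M_n = T(d − a/2) = 94.8 × (15.9 − 0.906) = 1421.4 kip·in.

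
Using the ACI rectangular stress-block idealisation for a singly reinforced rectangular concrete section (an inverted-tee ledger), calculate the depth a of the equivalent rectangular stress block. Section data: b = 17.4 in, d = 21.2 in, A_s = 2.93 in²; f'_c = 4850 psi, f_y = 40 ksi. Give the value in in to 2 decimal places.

a ≈ 1.63 in

T = A_s f_y = 2.93 × 40 = 117.2 kips.
a = T/(0.85 f'_c b) = 117.2/(0.85 × 4.85 × 17.4) = 1.63 in.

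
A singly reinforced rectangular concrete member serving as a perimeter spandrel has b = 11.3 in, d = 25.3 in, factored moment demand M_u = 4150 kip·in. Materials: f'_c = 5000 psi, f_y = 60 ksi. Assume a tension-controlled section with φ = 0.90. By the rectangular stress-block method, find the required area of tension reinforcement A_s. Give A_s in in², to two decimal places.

A_s ≈ 3.31 in²

M_n = M_u/φ = 4150/0.90 = 4611.11 kip·in.
From M_n = 0.85 f'_c a b (d − a/2):
a = d − √(d² − 2M_n/(0.85 f'_c b)) = 25.3 − √(25.3² − 2 × 4611.11/(0.85 × 5 × 11.3)) = 4.133 in.
A_s = 0.85 f'_c a b / f_y = 0.85 × 5 × 4.133 × 11.3 / 60 = 3.308 in².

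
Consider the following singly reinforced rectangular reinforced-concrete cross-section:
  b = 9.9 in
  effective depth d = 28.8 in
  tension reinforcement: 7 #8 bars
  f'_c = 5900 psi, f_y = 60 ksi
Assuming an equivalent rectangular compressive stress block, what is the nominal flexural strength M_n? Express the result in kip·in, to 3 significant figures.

M_n ≈ 8450 kip·in

A_s = 7 × 0.79 = 5.53 in².
T = A_s f_y = 5.53 × 60 = 331.8 kips.
a = T/(0.85 f'_c b) = 331.8/(0.85 × 5.9 × 9.9) = 6.683 in.
M_n = T(d − a/2) = 331.8 × (28.8 − 3.3415) = 8447.1 kip·in.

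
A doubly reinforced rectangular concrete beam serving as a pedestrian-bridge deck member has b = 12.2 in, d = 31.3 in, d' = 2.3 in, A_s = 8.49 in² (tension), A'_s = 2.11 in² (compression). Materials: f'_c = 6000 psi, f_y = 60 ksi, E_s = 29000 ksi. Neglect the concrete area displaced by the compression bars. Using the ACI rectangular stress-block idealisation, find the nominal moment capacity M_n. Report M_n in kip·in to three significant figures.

M_n ≈ 14500 kip·in

Assume both steels yield.
a = (A_s − A'_s) f_y/(0.85 f'_c b) = (8.49 − 2.11) × 60/(0.85 × 6 × 12.2) = 6.152 in.
c = a/β₁ = 6.152/0.75 = 8.203 in; ε'_s = 0.003(c − d')/c = 0.0022 ≥ ε_y = 0.0021, so the compression steel yields.
M_n = (A_s − A'_s) f_y (d − a/2) + A'_s f_y (d − d') = 382.8 × (31.3 − 3.076) + 126.6 × (31.3 − 2.3) = 10804.1 + 3671.4 = 14475.5 kip·in.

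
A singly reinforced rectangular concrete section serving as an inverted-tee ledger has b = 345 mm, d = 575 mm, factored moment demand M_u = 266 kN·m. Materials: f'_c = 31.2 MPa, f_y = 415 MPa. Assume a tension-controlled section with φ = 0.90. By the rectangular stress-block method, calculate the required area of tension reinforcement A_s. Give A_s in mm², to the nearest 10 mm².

M_n = M_u/φ = 266/0.90 = 295.556 kN·m.
With M_n = 0.85 f'_c a b (d − a/2), solve the quadratic for a:
a = d − √(d² − 2M_n/(0.85 f'_c b)) = 575 − √(575² − 2 × 295.556×10⁶/(0.85 × 31.2 × 345)) = 59.23 mm.
A_s = 0.85 f'_c a b / f_y = 0.85 × 31.2 × 59.23 × 345 / 415 = 1305.8 mm².

A_s ≈ 1310 mm²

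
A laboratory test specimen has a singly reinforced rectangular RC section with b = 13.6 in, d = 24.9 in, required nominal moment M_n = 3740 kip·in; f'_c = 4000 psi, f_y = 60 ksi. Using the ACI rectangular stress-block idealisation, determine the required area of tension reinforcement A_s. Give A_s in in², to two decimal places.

From M_n = 0.85 f'_c a b (d − a/2):
a = d − √(d² − 2M_n/(0.85 f'_c b)) = 24.9 − √(24.9² − 2 × 3740/(0.85 × 4 × 13.6)) = 3.493 in.
A_s = 0.85 f'_c a b / f_y = 0.85 × 4 × 3.493 × 13.6 / 60 = 2.692 in².

A_s ≈ 2.69 in²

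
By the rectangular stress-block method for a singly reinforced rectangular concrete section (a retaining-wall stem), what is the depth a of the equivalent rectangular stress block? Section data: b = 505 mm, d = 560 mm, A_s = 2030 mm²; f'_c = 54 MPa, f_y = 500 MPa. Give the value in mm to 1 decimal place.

a ≈ 43.8 mm

T = A_s f_y = 2030 × 500 = 1015000 N = 1015 kN.
Setting C = 0.85 f'_c a b equal to T: a = 1015000/(0.85 × 54 × 505) = 43.8 mm.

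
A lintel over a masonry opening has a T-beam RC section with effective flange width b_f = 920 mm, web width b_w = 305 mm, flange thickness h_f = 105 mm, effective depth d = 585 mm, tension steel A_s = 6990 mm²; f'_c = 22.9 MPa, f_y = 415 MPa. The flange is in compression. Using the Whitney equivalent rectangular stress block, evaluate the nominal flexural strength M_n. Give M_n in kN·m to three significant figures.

M_n ≈ 1400 kN·m

Tension: T = A_s f_y = 6990 × 415 = 2900850 N.
Try a within the flange: a = T/(0.85 f'_c b_f) = 2900850/(0.85 × 22.9 × 920) = 161.99 mm.
a = 161.99 > h_f = 105 mm: the block extends into the web. Split into flange-overhang and web parts.
C_f = 0.85 f'_c (b_f − b_w) h_f = 0.85 × 22.9 × (920 − 305) × 105 = 1256952 N.
Remaining web compression depth: a_w = (T − C_f)/(0.85 f'_c b_w) = (2900850 − 1256952)/(0.85 × 22.9 × 305) = 276.90 mm.
M_n = C_f(d − h_f/2) + (T − C_f)(d − a_w/2) = 1256952 × (585 − 52.5) + 1643898 × (585 − 138.45) = 669.33 + 734.08 = 1403.41 × 10⁶ N·mm.
M_n = 1403.41 kN·m.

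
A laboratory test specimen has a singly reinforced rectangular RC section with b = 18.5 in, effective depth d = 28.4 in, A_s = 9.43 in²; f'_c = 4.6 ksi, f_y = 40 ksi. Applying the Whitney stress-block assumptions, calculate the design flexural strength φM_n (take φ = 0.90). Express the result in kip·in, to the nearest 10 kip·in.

T = A_s f_y = 9.43 × 40 = 377.2 kips.
a = T/(0.85 f'_c b) = 377.2/(0.85 × 4.6 × 18.5) = 5.215 in.
M_n = T(d − a/2) = 377.2 × (28.4 − 2.6075) = 9728.9 kip·in.
φM_n = 0.90 × 9728.9 = 8756.0 kip·in.

φM_n ≈ 8760 kip·in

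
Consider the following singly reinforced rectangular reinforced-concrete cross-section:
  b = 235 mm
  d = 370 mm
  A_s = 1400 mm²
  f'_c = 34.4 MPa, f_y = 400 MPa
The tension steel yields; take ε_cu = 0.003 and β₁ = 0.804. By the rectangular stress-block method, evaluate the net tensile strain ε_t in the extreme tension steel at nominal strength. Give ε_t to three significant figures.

ε_t ≈ 0.00795

a = A_s f_y/(0.85 f'_c b) = 81.50 mm.
β₁ = 0.804, so c = a/β₁ = 81.50/0.804 = 101.37 mm.
From the linear strain diagram with ε_cu = 0.003: ε_t = 0.003 (d − c)/c = 0.003 × (370 − 101.37)/101.37 = 0.00795.
Since ε_t ≥ 0.005, the section is tension-controlled.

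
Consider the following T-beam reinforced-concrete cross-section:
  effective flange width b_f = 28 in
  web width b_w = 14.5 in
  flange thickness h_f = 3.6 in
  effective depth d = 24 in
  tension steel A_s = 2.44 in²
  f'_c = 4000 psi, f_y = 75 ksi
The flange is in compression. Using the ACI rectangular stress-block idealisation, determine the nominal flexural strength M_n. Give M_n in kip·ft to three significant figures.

Tension: T = A_s f_y = 2.44 × 75 = 183 kips.
Try a within the flange: a = T/(0.85 f'_c b_f) = 183/(0.85 × 4 × 28) = 1.922 in.
Since a = 1.922 ≤ h_f = 3.6 in, the stress block lies entirely in the flange; analyse as a rectangular beam of width b_f.
M_n = T(d − a/2) = 183 × (24 − 0.961) = 4216.1 kip·in.
M_n = 4216.1/12 = 351.34 kip·ft.

M_n ≈ 351 kip·ft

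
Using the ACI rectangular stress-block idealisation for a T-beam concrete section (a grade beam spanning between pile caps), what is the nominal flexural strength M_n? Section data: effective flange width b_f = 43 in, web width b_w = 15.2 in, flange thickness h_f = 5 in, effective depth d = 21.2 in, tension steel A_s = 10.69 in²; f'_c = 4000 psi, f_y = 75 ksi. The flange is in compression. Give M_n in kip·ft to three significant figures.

Tension: T = A_s f_y = 10.69 × 75 = 801.75 kips.
Try a within the flange: a = T/(0.85 f'_c b_f) = 801.75/(0.85 × 4 × 43) = 5.484 in.
a = 5.484 > h_f = 5 in: the block extends into the web. Split into flange-overhang and web parts.
C_f = 0.85 f'_c (b_f − b_w) h_f = 0.85 × 4 × (43 − 15.2) × 5 = 472.6 kips.
Remaining web compression depth: a_w = (T − C_f)/(0.85 f'_c b_w) = (801.75 − 472.6)/(0.85 × 4 × 15.2) = 6.369 in.
M_n = C_f(d − h_f/2) + (T − C_f)(d − a_w/2) = 472.6 × (21.2 − 2.5) + 329.15 × (21.2 − 3.1845) = 8837.6 + 5929.8 = 14767.4 kip·in.
M_n = 14767.4/12 = 1230.62 kip·ft.

M_n ≈ 1230 kip·ft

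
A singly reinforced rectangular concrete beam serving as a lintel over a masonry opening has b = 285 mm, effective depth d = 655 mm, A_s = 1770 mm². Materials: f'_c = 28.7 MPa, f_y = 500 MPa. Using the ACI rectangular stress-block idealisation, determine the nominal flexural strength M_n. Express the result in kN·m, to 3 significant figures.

M_n ≈ 523 kN·m

T = A_s f_y = 1770 × 500 = 885000 N = 885 kN.
From C = T: a = T/(0.85 f'_c b) = 885000/(0.85 × 28.7 × 285) = 127.29 mm.
M_n = T(d − a/2) = 885 kN × (655 − 63.645) mm = 523.35 kN·m.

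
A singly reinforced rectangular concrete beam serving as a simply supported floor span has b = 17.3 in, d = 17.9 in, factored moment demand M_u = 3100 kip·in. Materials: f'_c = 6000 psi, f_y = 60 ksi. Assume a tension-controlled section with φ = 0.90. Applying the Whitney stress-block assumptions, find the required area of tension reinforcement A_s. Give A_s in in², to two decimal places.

M_n = M_u/φ = 3100/0.90 = 3444.44 kip·in.
From M_n = 0.85 f'_c a b (d − a/2):
a = d − √(d² − 2M_n/(0.85 f'_c b)) = 17.9 − √(17.9² − 2 × 3444.44/(0.85 × 6 × 17.3)) = 2.333 in.
A_s = 0.85 f'_c a b / f_y = 0.85 × 6 × 2.333 × 17.3 / 60 = 3.431 in².

A_s ≈ 3.43 in²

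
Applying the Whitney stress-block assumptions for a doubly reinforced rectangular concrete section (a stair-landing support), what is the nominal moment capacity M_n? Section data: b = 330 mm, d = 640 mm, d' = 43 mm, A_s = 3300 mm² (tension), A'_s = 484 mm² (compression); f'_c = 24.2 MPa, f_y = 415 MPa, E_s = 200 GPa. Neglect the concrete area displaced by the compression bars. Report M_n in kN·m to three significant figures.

M_n ≈ 767 kN·m

Assume both tension and compression steel yield.
Net tension couple steel: A_s − A'_s = 2816 mm².
a = (A_s − A'_s) f_y / (0.85 f'_c b) = 1168640/(0.85 × 24.2 × 330) = 172.16 mm.
c = a/β₁ = 172.16/0.85 = 202.54 mm; ε'_s = 0.003(c − d')/c = 0.0024 ≥ f_y/E_s = 0.0021, so compression steel does yield.
M_n = (A_s − A'_s) f_y (d − a/2) + A'_s f_y (d − d') = [1168640 × (640 − 86.08) + 200860 × (640 − 43)] × 10⁻⁶ = 647.33 + 119.91 = 767.24 kN·m.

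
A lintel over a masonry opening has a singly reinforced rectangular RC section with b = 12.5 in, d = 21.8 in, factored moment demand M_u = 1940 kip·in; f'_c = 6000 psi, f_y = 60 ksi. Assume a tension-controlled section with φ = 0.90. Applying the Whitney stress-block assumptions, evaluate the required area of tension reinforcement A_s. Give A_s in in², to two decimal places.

M_n = M_u/φ = 1940/0.90 = 2155.56 kip·in.
From M_n = 0.85 f'_c a b (d − a/2):
a = d − √(d² − 2M_n/(0.85 f'_c b)) = 21.8 − √(21.8² − 2 × 2155.56/(0.85 × 6 × 12.5)) = 1.611 in.
A_s = 0.85 f'_c a b / f_y = 0.85 × 6 × 1.611 × 12.5 / 60 = 1.712 in².

A_s ≈ 1.71 in²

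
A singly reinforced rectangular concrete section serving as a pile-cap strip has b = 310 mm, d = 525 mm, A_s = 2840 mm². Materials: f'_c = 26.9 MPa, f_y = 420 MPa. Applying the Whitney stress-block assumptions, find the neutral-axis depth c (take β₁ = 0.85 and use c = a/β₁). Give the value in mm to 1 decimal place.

T = A_s f_y = 2840 × 420 = 1192800 N = 1192.8 kN.
Setting C = 0.85 f'_c a b equal to T: a = 1192800/(0.85 × 26.9 × 310) = 168.281 mm.
With β₁ = 0.85, c = a/β₁ = 168.281/0.85 = 198.0 mm.

c ≈ 198.0 mm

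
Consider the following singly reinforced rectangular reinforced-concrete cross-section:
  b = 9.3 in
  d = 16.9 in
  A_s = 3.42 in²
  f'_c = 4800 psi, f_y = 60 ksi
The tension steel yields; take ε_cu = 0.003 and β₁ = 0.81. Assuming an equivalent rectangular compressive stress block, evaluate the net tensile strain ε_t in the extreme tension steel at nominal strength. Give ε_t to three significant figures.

a = A_s f_y/(0.85 f'_c b) = 5.408 in.
β₁ = 0.81, so c = a/β₁ = 5.408/0.81 = 6.677 in.
From the linear strain diagram with ε_cu = 0.003: ε_t = 0.003 (d − c)/c = 0.003 × (16.9 − 6.677)/6.677 = 0.00459.
ε_t is between 0.004 and 0.005 — transition zone.

ε_t ≈ 0.00459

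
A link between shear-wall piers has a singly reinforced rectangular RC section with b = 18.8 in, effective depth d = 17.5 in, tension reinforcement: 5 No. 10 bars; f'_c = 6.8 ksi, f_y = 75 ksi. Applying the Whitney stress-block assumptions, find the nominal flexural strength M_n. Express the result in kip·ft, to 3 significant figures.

A_s = 5 × 1.27 = 6.35 in².
T = A_s f_y = 6.35 × 75 = 476.25 kips.
a = T/(0.85 f'_c b) = 476.25/(0.85 × 6.8 × 18.8) = 4.383 in.
M_n = T(d − a/2) = 476.25 × (17.5 − 2.1915) = 7290.7 kip·in = 7290.7/12 = 607.56 kip·ft.

M_n ≈ 608 kip·ft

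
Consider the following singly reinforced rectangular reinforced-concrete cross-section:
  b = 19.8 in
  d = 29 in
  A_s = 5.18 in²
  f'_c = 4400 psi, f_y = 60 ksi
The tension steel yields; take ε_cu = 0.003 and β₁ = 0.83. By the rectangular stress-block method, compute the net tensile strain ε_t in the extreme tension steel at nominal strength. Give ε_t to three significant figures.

a = A_s f_y/(0.85 f'_c b) = 4.197 in.
β₁ = 0.83, so c = a/β₁ = 4.197/0.83 = 5.057 in.
From the linear strain diagram with ε_cu = 0.003: ε_t = 0.003 (d − c)/c = 0.003 × (29 − 5.057)/5.057 = 0.0142.
Since ε_t ≥ 0.005, the section is tension-controlled.

ε_t ≈ 0.0142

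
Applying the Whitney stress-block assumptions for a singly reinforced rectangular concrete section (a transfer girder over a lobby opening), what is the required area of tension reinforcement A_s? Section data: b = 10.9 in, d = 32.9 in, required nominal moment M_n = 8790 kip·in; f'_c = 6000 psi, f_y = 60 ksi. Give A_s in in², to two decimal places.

A_s ≈ 4.84 in²

From M_n = 0.85 f'_c a b (d − a/2):
a = d − √(d² − 2M_n/(0.85 f'_c b)) = 32.9 − √(32.9² − 2 × 8790/(0.85 × 6 × 10.9)) = 5.220 in.
A_s = 0.85 f'_c a b / f_y = 0.85 × 6 × 5.220 × 10.9 / 60 = 4.836 in².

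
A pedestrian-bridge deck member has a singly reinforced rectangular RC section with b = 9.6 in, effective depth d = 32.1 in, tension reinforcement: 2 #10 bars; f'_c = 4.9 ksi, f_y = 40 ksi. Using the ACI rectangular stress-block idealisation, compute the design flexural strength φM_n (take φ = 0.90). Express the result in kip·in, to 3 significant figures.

A_s = 2 × 1.27 = 2.54 in².
T = A_s f_y = 2.54 × 40 = 101.6 kips.
a = T/(0.85 f'_c b) = 101.6/(0.85 × 4.9 × 9.6) = 2.541 in.
M_n = T(d − a/2) = 101.6 × (32.1 − 1.2705) = 3132.3 kip·in.
φM_n = 0.90 × 3132.3 = 2819.1 kip·in.

φM_n ≈ 2820 kip·in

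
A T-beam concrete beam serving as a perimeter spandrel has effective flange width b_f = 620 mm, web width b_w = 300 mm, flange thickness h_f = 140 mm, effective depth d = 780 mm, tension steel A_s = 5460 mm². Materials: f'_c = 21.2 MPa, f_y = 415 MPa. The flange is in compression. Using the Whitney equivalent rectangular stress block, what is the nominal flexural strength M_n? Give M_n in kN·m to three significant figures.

M_n ≈ 1510 kN·m

Tension: T = A_s f_y = 5460 × 415 = 2265900 N.
Try a within the flange: a = T/(0.85 f'_c b_f) = 2265900/(0.85 × 21.2 × 620) = 202.81 mm.
a = 202.81 > h_f = 140 mm: the block extends into the web. Split into flange-overhang and web parts.
C_f = 0.85 f'_c (b_f − b_w) h_f = 0.85 × 21.2 × (620 − 300) × 140 = 807296 N.
Remaining web compression depth: a_w = (T − C_f)/(0.85 f'_c b_w) = (2265900 − 807296)/(0.85 × 21.2 × 300) = 269.81 mm.
M_n = C_f(d − h_f/2) + (T − C_f)(d − a_w/2) = 807296 × (780 − 70) + 1458604 × (780 − 134.905) = 573.18 + 940.94 = 1514.12 × 10⁶ N·mm.
M_n = 1514.12 kN·m.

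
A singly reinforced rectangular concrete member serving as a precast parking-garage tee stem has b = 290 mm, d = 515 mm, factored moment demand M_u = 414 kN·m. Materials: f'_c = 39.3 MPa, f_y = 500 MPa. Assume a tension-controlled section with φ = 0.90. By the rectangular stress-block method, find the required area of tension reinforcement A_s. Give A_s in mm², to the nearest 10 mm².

M_n = M_u/φ = 414/0.90 = 460 kN·m.
With M_n = 0.85 f'_c a b (d − a/2), solve the quadratic for a:
a = d − √(d² − 2M_n/(0.85 f'_c b)) = 515 − √(515² − 2 × 460×10⁶/(0.85 × 39.3 × 290)) = 102.38 mm.
A_s = 0.85 f'_c a b / f_y = 0.85 × 39.3 × 102.38 × 290 / 500 = 1983.6 mm².

A_s ≈ 1980 mm²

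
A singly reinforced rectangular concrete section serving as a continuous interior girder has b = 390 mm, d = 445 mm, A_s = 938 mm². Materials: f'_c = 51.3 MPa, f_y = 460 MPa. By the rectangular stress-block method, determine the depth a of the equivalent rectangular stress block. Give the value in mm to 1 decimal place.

a ≈ 25.4 mm

T = A_s f_y = 938 × 460 = 431480 N = 431.48 kN.
Setting C = 0.85 f'_c a b equal to T: a = 431480/(0.85 × 51.3 × 390) = 25.4 mm.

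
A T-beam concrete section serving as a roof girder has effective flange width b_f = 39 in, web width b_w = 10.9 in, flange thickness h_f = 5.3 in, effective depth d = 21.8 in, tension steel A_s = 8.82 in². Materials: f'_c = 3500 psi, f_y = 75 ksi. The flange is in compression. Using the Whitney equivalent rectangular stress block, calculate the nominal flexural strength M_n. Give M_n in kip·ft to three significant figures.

Tension: T = A_s f_y = 8.82 × 75 = 661.5 kips.
Try a within the flange: a = T/(0.85 f'_c b_f) = 661.5/(0.85 × 3.5 × 39) = 5.701 in.
a = 5.701 > h_f = 5.3 in: the block extends into the web. Split into flange-overhang and web parts.
C_f = 0.85 f'_c (b_f − b_w) h_f = 0.85 × 3.5 × (39 − 10.9) × 5.3 = 443.1 kips.
Remaining web compression depth: a_w = (T − C_f)/(0.85 f'_c b_w) = (661.5 − 443.1)/(0.85 × 3.5 × 10.9) = 6.735 in.
M_n = C_f(d − h_f/2) + (T − C_f)(d − a_w/2) = 443.1 × (21.8 − 2.65) + 218.4 × (21.8 − 3.3675) = 8485.4 + 4025.7 = 12511.1 kip·in.
M_n = 12511.1/12 = 1042.59 kip·ft.

M_n ≈ 1040 kip·ft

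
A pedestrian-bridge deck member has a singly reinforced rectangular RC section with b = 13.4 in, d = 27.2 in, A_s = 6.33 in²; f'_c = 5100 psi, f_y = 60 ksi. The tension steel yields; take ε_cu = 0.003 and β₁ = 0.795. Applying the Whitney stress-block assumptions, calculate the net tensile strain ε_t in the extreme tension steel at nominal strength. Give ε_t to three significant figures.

ε_t ≈ 0.00692

a = A_s f_y/(0.85 f'_c b) = 6.538 in.
β₁ = 0.795, so c = a/β₁ = 6.538/0.795 = 8.224 in.
From the linear strain diagram with ε_cu = 0.003: ε_t = 0.003 (d − c)/c = 0.003 × (27.2 − 8.224)/8.224 = 0.00692.
Since ε_t ≥ 0.005, the section is tension-controlled.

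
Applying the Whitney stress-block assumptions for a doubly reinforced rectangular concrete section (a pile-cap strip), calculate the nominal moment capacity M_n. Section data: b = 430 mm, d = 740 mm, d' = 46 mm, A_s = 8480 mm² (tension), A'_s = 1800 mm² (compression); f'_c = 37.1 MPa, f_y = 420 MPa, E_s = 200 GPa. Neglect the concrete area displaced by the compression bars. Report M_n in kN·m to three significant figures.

M_n ≈ 2310 kN·m

Assume both tension and compression steel yield.
Net tension couple steel: A_s − A'_s = 6680 mm².
a = (A_s − A'_s) f_y / (0.85 f'_c b) = 2805600/(0.85 × 37.1 × 430) = 206.90 mm.
c = a/β₁ = 206.90/0.785 = 263.57 mm; ε'_s = 0.003(c − d')/c = 0.0025 ≥ f_y/E_s = 0.0021, so compression steel does yield.
M_n = (A_s − A'_s) f_y (d − a/2) + A'_s f_y (d − d') = [2805600 × (740 − 103.45) + 756000 × (740 − 46)] × 10⁻⁶ = 1785.90 + 524.66 = 2310.56 kN·m.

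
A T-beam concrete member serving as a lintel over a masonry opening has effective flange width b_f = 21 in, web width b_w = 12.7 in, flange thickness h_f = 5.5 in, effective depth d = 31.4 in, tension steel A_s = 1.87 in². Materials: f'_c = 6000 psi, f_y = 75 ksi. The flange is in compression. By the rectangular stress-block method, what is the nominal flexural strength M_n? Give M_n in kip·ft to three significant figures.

Tension: T = A_s f_y = 1.87 × 75 = 140.25 kips.
Try a within the flange: a = T/(0.85 f'_c b_f) = 140.25/(0.85 × 6 × 21) = 1.310 in.
Since a = 1.310 ≤ h_f = 5.5 in, the stress block lies entirely in the flange; analyse as a rectangular beam of width b_f.
M_n = T(d − a/2) = 140.25 × (31.4 − 0.655) = 4312.0 kip·in.
M_n = 4312.0/12 = 359.33 kip·ft.

M_n ≈ 359 kip·ft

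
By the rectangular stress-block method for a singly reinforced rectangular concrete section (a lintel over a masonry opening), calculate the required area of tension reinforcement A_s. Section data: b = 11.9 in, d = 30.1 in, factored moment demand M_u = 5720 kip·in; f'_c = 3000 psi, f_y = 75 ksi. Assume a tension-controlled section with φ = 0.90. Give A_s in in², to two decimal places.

A_s ≈ 3.25 in²

M_n = M_u/φ = 5720/0.90 = 6355.56 kip·in.
From M_n = 0.85 f'_c a b (d − a/2):
a = d − √(d² − 2M_n/(0.85 f'_c b)) = 30.1 − √(30.1² − 2 × 6355.56/(0.85 × 3 × 11.9)) = 8.029 in.
A_s = 0.85 f'_c a b / f_y = 0.85 × 3 × 8.029 × 11.9 / 75 = 3.249 in².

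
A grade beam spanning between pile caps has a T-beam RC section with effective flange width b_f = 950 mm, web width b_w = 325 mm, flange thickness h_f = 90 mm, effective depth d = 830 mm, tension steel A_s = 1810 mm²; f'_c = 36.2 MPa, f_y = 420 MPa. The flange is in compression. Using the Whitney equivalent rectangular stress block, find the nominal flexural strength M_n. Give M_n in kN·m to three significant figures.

M_n ≈ 621 kN·m

Tension: T = A_s f_y = 1810 × 420 = 760200 N.
Try a within the flange: a = T/(0.85 f'_c b_f) = 760200/(0.85 × 36.2 × 950) = 26.01 mm.
Since a = 26.01 ≤ h_f = 90 mm, the stress block lies entirely in the flange; analyse as a rectangular beam of width b_f.
M_n = T(d − a/2) = 760200 × (830 − 13.005) = 621.08 × 10⁶ N·mm.
M_n = 621.08 kN·m.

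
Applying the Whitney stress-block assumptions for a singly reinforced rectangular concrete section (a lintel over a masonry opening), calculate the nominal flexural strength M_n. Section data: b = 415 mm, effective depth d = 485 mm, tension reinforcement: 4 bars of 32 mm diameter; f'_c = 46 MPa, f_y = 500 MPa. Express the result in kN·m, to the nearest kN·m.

A_s = 4 × 804 = 3216 mm².
T = A_s f_y = 3216 × 500 = 1608000 N = 1608 kN.
From C = T: a = T/(0.85 f'_c b) = 1608000/(0.85 × 46 × 415) = 99.10 mm.
M_n = T(d − a/2) = 1608 kN × (485 − 49.55) mm = 700.20 kN·m.

M_n ≈ 700 kN·m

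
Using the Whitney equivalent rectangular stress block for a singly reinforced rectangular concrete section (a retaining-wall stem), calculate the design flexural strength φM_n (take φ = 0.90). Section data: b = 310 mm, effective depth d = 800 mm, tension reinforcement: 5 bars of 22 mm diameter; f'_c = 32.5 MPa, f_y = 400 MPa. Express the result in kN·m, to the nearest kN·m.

A_s = 5 × 380 = 1900 mm².
T = A_s f_y = 1900 × 400 = 760000 N = 760 kN.
From C = T: a = T/(0.85 f'_c b) = 760000/(0.85 × 32.5 × 310) = 88.75 mm.
M_n = T(d − a/2) = 760 kN × (800 − 44.375) mm = 574.28 kN·m.
φM_n = 0.90 × 574.28 = 516.85 kN·m.

φM_n ≈ 517 kN·m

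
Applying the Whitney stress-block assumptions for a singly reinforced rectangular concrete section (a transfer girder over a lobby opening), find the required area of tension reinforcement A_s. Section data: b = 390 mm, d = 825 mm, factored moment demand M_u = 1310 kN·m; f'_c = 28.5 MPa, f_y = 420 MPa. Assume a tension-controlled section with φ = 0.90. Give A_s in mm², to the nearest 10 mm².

A_s ≈ 4830 mm²

M_n = M_u/φ = 1310/0.90 = 1455.56 kN·m.
With M_n = 0.85 f'_c a b (d − a/2), solve the quadratic for a:
a = d − √(d² − 2M_n/(0.85 f'_c b)) = 825 − √(825² − 2 × 1455.56×10⁶/(0.85 × 28.5 × 390)) = 214.67 mm.
A_s = 0.85 f'_c a b / f_y = 0.85 × 28.5 × 214.67 × 390 / 420 = 4828.9 mm².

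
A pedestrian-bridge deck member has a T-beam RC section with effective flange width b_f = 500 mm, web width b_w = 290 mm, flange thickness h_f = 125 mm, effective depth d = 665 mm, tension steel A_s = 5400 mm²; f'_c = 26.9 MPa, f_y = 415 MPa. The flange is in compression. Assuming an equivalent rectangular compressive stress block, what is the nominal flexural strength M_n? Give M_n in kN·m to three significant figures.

Tension: T = A_s f_y = 5400 × 415 = 2241000 N.
Try a within the flange: a = T/(0.85 f'_c b_f) = 2241000/(0.85 × 26.9 × 500) = 196.02 mm.
a = 196.02 > h_f = 125 mm: the block extends into the web. Split into flange-overhang and web parts.
C_f = 0.85 f'_c (b_f − b_w) h_f = 0.85 × 26.9 × (500 − 290) × 125 = 600206 N.
Remaining web compression depth: a_w = (T − C_f)/(0.85 f'_c b_w) = (2241000 − 600206)/(0.85 × 26.9 × 290) = 247.45 mm.
M_n = C_f(d − h_f/2) + (T − C_f)(d − a_w/2) = 600206 × (665 − 62.5) + 1640794 × (665 − 123.725) = 361.62 + 888.12 = 1249.74 × 10⁶ N·mm.
M_n = 1249.74 kN·m.

M_n ≈ 1250 kN·m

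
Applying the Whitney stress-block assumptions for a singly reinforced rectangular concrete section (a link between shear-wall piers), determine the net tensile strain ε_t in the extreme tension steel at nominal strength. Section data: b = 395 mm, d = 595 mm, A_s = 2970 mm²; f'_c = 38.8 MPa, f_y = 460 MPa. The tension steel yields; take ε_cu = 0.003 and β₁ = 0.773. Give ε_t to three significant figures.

ε_t ≈ 0.0102

a = A_s f_y/(0.85 f'_c b) = 104.87 mm.
β₁ = 0.773, so c = a/β₁ = 104.87/0.773 = 135.67 mm.
From the linear strain diagram with ε_cu = 0.003: ε_t = 0.003 (d − c)/c = 0.003 × (595 − 135.67)/135.67 = 0.0102.
Since ε_t ≥ 0.005, the section is tension-controlled.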